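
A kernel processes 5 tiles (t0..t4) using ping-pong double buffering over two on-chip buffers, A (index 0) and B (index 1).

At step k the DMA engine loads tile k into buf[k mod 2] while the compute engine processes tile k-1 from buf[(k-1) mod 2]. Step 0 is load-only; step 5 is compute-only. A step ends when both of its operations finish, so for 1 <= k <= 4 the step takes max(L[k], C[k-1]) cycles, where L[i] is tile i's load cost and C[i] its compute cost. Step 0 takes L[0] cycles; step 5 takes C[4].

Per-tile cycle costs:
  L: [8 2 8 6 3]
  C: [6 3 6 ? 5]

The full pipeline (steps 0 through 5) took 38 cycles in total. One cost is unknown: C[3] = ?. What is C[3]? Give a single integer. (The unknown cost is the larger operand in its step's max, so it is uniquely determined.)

step 0 → dur = L[0]=8 = 8
step 1 → dur = max(L[1]=2, C[0]=6) = 6
step 2 → dur = max(L[2]=8, C[1]=3) = 8
step 3 → dur = max(L[3]=6, C[2]=6) = 6
step 4 → dur = max(L[4]=3, C[3]=?) = C[3]  (unknown; binding)
step 5 → dur = C[4]=5 = 5
sum of known step durations = 33
dur[4] = total - known = 38 - 33 = 5
C[3] is the binding max in step 4, so C[3] = dur[4] = 5

C[3] = 5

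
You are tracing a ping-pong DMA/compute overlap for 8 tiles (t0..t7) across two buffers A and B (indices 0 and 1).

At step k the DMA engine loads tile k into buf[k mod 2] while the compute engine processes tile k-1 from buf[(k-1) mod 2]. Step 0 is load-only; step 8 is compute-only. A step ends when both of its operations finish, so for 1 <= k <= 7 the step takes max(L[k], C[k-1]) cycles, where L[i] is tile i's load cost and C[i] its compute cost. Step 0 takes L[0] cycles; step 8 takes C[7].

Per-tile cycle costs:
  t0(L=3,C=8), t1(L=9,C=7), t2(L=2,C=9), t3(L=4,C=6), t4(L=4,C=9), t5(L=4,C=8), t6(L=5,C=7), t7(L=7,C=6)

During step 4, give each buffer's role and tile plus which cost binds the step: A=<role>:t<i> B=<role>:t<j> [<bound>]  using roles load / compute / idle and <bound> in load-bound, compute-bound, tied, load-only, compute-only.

step 4: A=load:t4 B=compute:t3 [compute-bound]

step 0: L[0]=3 → dur=3, Σ=3 | A=load:t0 B=idle [load-only]
step 1: L[1]=9 C[0]=8 → dur=9, Σ=12 | A=compute:t0 B=load:t1 [load-bound]
step 2: L[2]=2 C[1]=7 → dur=7, Σ=19 | A=load:t2 B=compute:t1 [compute-bound]
step 3: L[3]=4 C[2]=9 → dur=9, Σ=28 | A=compute:t2 B=load:t3 [compute-bound]
step 4: L[4]=4 C[3]=6 → dur=6, Σ=34 | A=load:t4 B=compute:t3 [compute-bound]
step 5: L[5]=4 C[4]=9 → dur=9, Σ=43 | A=compute:t4 B=load:t5 [compute-bound]
step 6: L[6]=5 C[5]=8 → dur=8, Σ=51 | A=load:t6 B=compute:t5 [compute-bound]
step 7: L[7]=7 C[6]=7 → dur=7, Σ=58 | A=compute:t6 B=load:t7 [tied]
step 8: C[7]=6 → dur=6, Σ=64 | A=idle B=compute:t7 [compute-only]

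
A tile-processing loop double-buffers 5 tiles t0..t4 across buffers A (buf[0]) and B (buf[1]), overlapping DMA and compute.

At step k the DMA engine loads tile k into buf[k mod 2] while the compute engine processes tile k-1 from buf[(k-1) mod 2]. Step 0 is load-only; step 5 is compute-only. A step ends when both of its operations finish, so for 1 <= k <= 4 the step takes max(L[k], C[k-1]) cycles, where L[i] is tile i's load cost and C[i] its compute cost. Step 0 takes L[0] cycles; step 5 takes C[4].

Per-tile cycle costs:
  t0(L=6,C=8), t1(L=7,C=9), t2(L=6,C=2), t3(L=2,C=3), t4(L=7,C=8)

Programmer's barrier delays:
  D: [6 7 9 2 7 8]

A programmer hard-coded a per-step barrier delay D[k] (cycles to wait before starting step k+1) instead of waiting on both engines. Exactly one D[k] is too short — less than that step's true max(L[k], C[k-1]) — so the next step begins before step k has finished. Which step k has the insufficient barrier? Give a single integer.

hazard at step 1

step 0: need L[0]=6 = 6; D[0]=6 ok
step 1: need max(L[1]=7,C[0]=8) = 8; D[1]=7 SHORT
step 2: need max(L[2]=6,C[1]=9) = 9; D[2]=9 ok
step 3: need max(L[3]=2,C[2]=2) = 2; D[3]=2 ok
step 4: need max(L[4]=7,C[3]=3) = 7; D[4]=7 ok
step 5: need C[4]=8 = 8; D[5]=8 ok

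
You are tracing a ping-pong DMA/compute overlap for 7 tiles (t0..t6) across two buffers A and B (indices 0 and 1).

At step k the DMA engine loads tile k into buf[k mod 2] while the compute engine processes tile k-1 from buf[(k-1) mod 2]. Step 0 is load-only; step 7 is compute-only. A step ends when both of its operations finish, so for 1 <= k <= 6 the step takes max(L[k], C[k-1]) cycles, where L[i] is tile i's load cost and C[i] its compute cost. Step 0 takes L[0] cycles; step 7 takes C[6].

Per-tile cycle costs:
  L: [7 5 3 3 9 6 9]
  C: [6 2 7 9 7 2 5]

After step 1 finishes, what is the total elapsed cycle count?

k=0 load=t0/7c comp=- wait=7 total=7
k=1 load=t1/5c comp=t0/6c wait=6 total=13
k=2 load=t2/3c comp=t1/2c wait=3 total=16
k=3 load=t3/3c comp=t2/7c wait=7 total=23
k=4 load=t4/9c comp=t3/9c wait=9 total=32
k=5 load=t5/6c comp=t4/7c wait=7 total=39
k=6 load=t6/9c comp=t5/2c wait=9 total=48
k=7 load=- comp=t6/5c wait=5 total=53

end_cycle[1] = 13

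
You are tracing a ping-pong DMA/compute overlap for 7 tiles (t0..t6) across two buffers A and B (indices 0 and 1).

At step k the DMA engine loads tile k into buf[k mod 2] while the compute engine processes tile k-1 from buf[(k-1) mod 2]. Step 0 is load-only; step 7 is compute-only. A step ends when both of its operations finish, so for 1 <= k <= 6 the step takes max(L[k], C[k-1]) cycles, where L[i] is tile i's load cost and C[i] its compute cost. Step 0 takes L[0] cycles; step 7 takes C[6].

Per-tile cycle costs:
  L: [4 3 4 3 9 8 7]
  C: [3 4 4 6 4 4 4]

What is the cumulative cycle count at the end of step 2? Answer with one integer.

end_cycle[2] = 11

k=0 load=t0/4c comp=- wait=4 total=4
k=1 load=t1/3c comp=t0/3c wait=3 total=7
k=2 load=t2/4c comp=t1/4c wait=4 total=11
k=3 load=t3/3c comp=t2/4c wait=4 total=15
k=4 load=t4/9c comp=t3/6c wait=9 total=24
k=5 load=t5/8c comp=t4/4c wait=8 total=32
k=6 load=t6/7c comp=t5/4c wait=7 total=39
k=7 load=- comp=t6/4c wait=4 total=43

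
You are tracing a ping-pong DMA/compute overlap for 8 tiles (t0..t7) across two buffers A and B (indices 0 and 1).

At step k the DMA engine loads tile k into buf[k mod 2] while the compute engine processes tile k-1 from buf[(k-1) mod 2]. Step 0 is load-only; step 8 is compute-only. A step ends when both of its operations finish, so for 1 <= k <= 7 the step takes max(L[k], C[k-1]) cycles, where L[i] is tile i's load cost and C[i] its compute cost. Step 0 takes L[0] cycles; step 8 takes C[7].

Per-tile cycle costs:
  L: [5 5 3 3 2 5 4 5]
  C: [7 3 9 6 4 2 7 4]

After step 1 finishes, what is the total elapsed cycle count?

step 0: L[0]=5 → dur=5, Σ=5 | A=load:t0 B=idle [load-only]
step 1: L[1]=5 C[0]=7 → dur=7, Σ=12 | A=compute:t0 B=load:t1 [compute-bound]
step 2: L[2]=3 C[1]=3 → dur=3, Σ=15 | A=load:t2 B=compute:t1 [tied]
step 3: L[3]=3 C[2]=9 → dur=9, Σ=24 | A=compute:t2 B=load:t3 [compute-bound]
step 4: L[4]=2 C[3]=6 → dur=6, Σ=30 | A=load:t4 B=compute:t3 [compute-bound]
step 5: L[5]=5 C[4]=4 → dur=5, Σ=35 | A=compute:t4 B=load:t5 [load-bound]
step 6: L[6]=4 C[5]=2 → dur=4, Σ=39 | A=load:t6 B=compute:t5 [load-bound]
step 7: L[7]=5 C[6]=7 → dur=7, Σ=46 | A=compute:t6 B=load:t7 [compute-bound]
step 8: C[7]=4 → dur=4, Σ=50 | A=idle B=compute:t7 [compute-only]

end_cycle[1] = 12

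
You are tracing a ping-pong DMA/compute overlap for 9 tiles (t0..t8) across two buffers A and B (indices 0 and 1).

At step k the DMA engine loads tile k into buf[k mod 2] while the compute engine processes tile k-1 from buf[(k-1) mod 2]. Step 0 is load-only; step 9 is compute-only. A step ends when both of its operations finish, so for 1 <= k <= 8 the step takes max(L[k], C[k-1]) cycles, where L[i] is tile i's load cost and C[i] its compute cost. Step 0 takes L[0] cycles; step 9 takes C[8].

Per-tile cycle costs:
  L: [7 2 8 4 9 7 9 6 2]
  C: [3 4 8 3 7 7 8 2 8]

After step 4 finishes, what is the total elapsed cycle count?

end_cycle[4] = 35

k=0 load=t0/7c comp=- wait=7 total=7
k=1 load=t1/2c comp=t0/3c wait=3 total=10
k=2 load=t2/8c comp=t1/4c wait=8 total=18
k=3 load=t3/4c comp=t2/8c wait=8 total=26
k=4 load=t4/9c comp=t3/3c wait=9 total=35
k=5 load=t5/7c comp=t4/7c wait=7 total=42
k=6 load=t6/9c comp=t5/7c wait=9 total=51
k=7 load=t7/6c comp=t6/8c wait=8 total=59
k=8 load=t8/2c comp=t7/2c wait=2 total=61
k=9 load=- comp=t8/8c wait=8 total=69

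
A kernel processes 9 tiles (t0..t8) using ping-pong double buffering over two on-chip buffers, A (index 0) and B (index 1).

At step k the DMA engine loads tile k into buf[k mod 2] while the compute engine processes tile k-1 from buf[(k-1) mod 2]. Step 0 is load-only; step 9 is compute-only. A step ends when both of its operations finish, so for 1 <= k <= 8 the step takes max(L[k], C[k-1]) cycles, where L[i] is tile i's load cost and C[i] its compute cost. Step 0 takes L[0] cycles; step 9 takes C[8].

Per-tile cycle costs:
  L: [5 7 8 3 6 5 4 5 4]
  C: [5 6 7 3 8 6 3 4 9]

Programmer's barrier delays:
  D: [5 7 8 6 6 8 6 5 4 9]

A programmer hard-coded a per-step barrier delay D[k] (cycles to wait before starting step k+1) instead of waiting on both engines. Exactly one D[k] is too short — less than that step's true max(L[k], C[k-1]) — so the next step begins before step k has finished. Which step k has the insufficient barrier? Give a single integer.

hazard at step 3

step 0: need L[0]=5 = 5; D[0]=5 ok
step 1: need max(L[1]=7,C[0]=5) = 7; D[1]=7 ok
step 2: need max(L[2]=8,C[1]=6) = 8; D[2]=8 ok
step 3: need max(L[3]=3,C[2]=7) = 7; D[3]=6 SHORT
step 4: need max(L[4]=6,C[3]=3) = 6; D[4]=6 ok
step 5: need max(L[5]=5,C[4]=8) = 8; D[5]=8 ok
step 6: need max(L[6]=4,C[5]=6) = 6; D[6]=6 ok
step 7: need max(L[7]=5,C[6]=3) = 5; D[7]=5 ok
step 8: need max(L[8]=4,C[7]=4) = 4; D[8]=4 ok
step 9: need C[8]=9 = 9; D[9]=9 ok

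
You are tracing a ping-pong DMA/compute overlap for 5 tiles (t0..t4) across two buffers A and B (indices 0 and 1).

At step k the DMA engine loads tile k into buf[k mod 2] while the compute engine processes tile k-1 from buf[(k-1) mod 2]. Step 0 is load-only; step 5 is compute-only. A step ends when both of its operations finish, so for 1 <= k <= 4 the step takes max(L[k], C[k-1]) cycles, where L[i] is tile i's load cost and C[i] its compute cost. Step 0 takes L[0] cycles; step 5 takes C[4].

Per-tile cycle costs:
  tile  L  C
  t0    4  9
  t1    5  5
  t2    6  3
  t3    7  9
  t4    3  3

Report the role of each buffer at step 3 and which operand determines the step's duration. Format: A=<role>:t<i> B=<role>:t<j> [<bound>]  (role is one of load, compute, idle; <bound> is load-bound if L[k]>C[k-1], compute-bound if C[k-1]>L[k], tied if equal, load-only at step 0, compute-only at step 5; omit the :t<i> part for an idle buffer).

[0] DMA t0→A (4c) ∥ CU idle ⇒ 4c, clock 4
[1] DMA t1→B (5c) ∥ CU A:t0 (9c) ⇒ 9c, clock 13
[2] DMA t2→A (6c) ∥ CU B:t1 (5c) ⇒ 6c, clock 19
[3] DMA t3→B (7c) ∥ CU A:t2 (3c) ⇒ 7c, clock 26
[4] DMA t4→A (3c) ∥ CU B:t3 (9c) ⇒ 9c, clock 35
[5] DMA idle ∥ CU A:t4 (3c) ⇒ 3c, clock 38

step 3: A=compute:t2 B=load:t3 [load-bound]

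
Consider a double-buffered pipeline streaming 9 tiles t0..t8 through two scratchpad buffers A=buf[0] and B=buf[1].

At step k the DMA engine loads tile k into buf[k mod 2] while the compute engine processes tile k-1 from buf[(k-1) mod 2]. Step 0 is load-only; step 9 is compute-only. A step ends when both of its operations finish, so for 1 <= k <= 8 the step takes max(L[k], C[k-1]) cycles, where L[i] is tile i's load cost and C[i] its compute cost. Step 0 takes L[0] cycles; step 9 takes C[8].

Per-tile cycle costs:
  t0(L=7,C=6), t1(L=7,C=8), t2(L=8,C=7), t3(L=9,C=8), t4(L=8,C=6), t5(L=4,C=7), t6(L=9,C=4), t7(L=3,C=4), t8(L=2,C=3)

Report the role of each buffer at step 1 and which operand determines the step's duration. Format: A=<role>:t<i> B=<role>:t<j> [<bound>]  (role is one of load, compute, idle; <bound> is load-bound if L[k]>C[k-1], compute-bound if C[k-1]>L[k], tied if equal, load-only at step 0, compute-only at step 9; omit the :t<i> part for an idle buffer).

step 1: A=compute:t0 B=load:t1 [load-bound]

k=0 load=t0/7c comp=- wait=7 total=7
k=1 load=t1/7c comp=t0/6c wait=7 total=14
k=2 load=t2/8c comp=t1/8c wait=8 total=22
k=3 load=t3/9c comp=t2/7c wait=9 total=31
k=4 load=t4/8c comp=t3/8c wait=8 total=39
k=5 load=t5/4c comp=t4/6c wait=6 total=45
k=6 load=t6/9c comp=t5/7c wait=9 total=54
k=7 load=t7/3c comp=t6/4c wait=4 total=58
k=8 load=t8/2c comp=t7/4c wait=4 total=62
k=9 load=- comp=t8/3c wait=3 total=65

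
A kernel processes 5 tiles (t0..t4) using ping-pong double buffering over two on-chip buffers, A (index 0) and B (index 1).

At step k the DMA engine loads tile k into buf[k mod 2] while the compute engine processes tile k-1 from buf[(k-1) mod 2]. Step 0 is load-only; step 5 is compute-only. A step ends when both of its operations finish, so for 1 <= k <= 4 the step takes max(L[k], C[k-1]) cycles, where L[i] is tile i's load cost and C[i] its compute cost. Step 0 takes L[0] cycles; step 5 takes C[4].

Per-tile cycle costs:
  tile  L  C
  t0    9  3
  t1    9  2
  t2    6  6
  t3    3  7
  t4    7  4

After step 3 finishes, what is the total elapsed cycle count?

k=0 load=t0/9c comp=- wait=9 total=9
k=1 load=t1/9c comp=t0/3c wait=9 total=18
k=2 load=t2/6c comp=t1/2c wait=6 total=24
k=3 load=t3/3c comp=t2/6c wait=6 total=30
k=4 load=t4/7c comp=t3/7c wait=7 total=37
k=5 load=- comp=t4/4c wait=4 total=41

end_cycle[3] = 30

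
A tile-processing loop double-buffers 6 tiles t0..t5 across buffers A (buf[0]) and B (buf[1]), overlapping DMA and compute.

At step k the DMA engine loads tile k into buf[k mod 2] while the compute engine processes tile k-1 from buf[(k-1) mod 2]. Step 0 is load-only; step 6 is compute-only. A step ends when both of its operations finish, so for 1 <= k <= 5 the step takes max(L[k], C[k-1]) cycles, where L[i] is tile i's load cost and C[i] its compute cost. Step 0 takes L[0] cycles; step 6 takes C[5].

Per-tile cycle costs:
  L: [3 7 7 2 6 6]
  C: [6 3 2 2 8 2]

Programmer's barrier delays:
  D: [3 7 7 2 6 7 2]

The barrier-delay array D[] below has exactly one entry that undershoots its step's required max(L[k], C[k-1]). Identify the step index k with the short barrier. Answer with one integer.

step 0: need L[0]=3 = 3; D[0]=3 ok
step 1: need max(L[1]=7,C[0]=6) = 7; D[1]=7 ok
step 2: need max(L[2]=7,C[1]=3) = 7; D[2]=7 ok
step 3: need max(L[3]=2,C[2]=2) = 2; D[3]=2 ok
step 4: need max(L[4]=6,C[3]=2) = 6; D[4]=6 ok
step 5: need max(L[5]=6,C[4]=8) = 8; D[5]=7 SHORT
step 6: need C[5]=2 = 2; D[6]=2 ok

hazard at step 5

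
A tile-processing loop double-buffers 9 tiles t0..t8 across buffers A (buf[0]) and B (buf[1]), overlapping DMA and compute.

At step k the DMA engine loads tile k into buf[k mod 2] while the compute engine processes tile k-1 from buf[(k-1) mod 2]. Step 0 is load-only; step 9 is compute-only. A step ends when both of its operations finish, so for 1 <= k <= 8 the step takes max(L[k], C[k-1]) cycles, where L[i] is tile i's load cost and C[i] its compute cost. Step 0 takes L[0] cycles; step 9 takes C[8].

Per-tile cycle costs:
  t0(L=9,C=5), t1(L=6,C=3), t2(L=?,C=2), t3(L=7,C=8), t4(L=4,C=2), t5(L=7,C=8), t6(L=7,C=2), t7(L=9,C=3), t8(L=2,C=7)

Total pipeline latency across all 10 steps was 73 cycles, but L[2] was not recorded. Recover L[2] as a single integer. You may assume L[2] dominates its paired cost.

step 0 → dur = L[0]=9 = 9
step 1 → dur = max(L[1]=6, C[0]=5) = 6
step 2 → dur = max(L[2]=?, C[1]=3) = L[2]  (unknown; binding)
step 3 → dur = max(L[3]=7, C[2]=2) = 7
step 4 → dur = max(L[4]=4, C[3]=8) = 8
step 5 → dur = max(L[5]=7, C[4]=2) = 7
step 6 → dur = max(L[6]=7, C[5]=8) = 8
step 7 → dur = max(L[7]=9, C[6]=2) = 9
step 8 → dur = max(L[8]=2, C[7]=3) = 3
step 9 → dur = C[8]=7 = 7
sum of known step durations = 64
dur[2] = total - known = 73 - 64 = 9
L[2] is the binding max in step 2, so L[2] = dur[2] = 9

L[2] = 9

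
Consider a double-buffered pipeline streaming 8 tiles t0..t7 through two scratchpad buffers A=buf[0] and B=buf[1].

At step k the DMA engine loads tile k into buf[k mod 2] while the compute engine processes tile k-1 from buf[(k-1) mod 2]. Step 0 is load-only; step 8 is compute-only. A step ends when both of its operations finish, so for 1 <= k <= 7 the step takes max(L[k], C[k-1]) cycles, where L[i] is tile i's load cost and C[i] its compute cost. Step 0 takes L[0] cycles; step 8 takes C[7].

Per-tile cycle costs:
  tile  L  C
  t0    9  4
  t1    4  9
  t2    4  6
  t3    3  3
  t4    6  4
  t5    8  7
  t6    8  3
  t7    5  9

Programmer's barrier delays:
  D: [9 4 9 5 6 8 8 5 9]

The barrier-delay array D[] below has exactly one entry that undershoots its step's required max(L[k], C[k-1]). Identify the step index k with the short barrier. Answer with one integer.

[0] required=L[0]=9=9 vs D=9 ok
[1] required=max(L[1]=4,C[0]=4)=4 vs D=4 ok
[2] required=max(L[2]=4,C[1]=9)=9 vs D=9 ok
[3] required=max(L[3]=3,C[2]=6)=6 vs D=5 SHORT
[4] required=max(L[4]=6,C[3]=3)=6 vs D=6 ok
[5] required=max(L[5]=8,C[4]=4)=8 vs D=8 ok
[6] required=max(L[6]=8,C[5]=7)=8 vs D=8 ok
[7] required=max(L[7]=5,C[6]=3)=5 vs D=5 ok
[8] required=C[7]=9=9 vs D=9 ok

hazard at step 3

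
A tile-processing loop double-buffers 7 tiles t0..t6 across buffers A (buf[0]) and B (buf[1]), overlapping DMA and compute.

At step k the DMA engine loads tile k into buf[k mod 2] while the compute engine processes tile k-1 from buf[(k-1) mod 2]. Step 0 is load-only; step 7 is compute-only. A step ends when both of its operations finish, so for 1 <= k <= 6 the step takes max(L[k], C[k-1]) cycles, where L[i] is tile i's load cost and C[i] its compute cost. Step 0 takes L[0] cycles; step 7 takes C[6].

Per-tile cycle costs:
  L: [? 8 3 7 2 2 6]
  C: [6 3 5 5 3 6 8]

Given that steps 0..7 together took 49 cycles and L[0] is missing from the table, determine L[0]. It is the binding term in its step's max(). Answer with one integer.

L[0] = 9

step 0 = dur = L[0]=? = L[0]  (unknown; binding)
step 1 = dur = max(L[1]=8, C[0]=6) = 8
step 2 = dur = max(L[2]=3, C[1]=3) = 3
step 3 = dur = max(L[3]=7, C[2]=5) = 7
step 4 = dur = max(L[4]=2, C[3]=5) = 5
step 5 = dur = max(L[5]=2, C[4]=3) = 3
step 6 = dur = max(L[6]=6, C[5]=6) = 6
step 7 = dur = C[6]=8 = 8
sum of known step durations = 40
dur[0] = total - known = 49 - 40 = 9
L[0] is the binding max in step 0, so L[0] = dur[0] = 9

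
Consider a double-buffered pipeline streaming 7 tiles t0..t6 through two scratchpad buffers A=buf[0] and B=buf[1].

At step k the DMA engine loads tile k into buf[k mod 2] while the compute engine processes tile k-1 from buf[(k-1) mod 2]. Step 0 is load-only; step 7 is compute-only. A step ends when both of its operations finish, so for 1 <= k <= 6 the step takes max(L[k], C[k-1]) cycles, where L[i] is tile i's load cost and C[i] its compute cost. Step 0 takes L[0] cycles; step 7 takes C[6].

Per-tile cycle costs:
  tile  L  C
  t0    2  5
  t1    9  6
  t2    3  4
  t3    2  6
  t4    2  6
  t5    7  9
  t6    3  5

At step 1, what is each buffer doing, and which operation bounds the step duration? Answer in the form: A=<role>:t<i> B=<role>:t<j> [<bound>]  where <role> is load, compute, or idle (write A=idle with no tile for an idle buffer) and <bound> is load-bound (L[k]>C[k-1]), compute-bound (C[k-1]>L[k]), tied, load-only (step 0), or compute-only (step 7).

step 1: A=compute:t0 B=load:t1 [load-bound]

k=0 load=t0/2c comp=- wait=2 total=2
k=1 load=t1/9c comp=t0/5c wait=9 total=11
k=2 load=t2/3c comp=t1/6c wait=6 total=17
k=3 load=t3/2c comp=t2/4c wait=4 total=21
k=4 load=t4/2c comp=t3/6c wait=6 total=27
k=5 load=t5/7c comp=t4/6c wait=7 total=34
k=6 load=t6/3c comp=t5/9c wait=9 total=43
k=7 load=- comp=t6/5c wait=5 total=48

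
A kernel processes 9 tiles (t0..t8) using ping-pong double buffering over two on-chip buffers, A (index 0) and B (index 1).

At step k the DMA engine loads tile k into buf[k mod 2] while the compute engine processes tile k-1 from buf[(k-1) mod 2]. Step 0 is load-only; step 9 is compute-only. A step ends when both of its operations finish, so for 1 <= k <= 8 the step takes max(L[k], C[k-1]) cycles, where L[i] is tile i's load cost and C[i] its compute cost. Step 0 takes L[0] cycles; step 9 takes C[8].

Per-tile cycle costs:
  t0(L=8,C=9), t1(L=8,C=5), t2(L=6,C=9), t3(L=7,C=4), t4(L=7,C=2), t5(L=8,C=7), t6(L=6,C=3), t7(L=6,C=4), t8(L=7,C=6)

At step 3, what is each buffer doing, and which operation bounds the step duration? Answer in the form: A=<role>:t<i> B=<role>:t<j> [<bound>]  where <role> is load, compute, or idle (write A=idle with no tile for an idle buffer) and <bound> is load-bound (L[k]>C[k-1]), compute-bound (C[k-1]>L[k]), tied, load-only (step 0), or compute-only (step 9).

step 3: A=compute:t2 B=load:t3 [compute-bound]

step 0: L[0]=8 → dur=8, Σ=8 | A=load:t0 B=idle [load-only]
step 1: L[1]=8 C[0]=9 → dur=9, Σ=17 | A=compute:t0 B=load:t1 [compute-bound]
step 2: L[2]=6 C[1]=5 → dur=6, Σ=23 | A=load:t2 B=compute:t1 [load-bound]
step 3: L[3]=7 C[2]=9 → dur=9, Σ=32 | A=compute:t2 B=load:t3 [compute-bound]
step 4: L[4]=7 C[3]=4 → dur=7, Σ=39 | A=load:t4 B=compute:t3 [load-bound]
step 5: L[5]=8 C[4]=2 → dur=8, Σ=47 | A=compute:t4 B=load:t5 [load-bound]
step 6: L[6]=6 C[5]=7 → dur=7, Σ=54 | A=load:t6 B=compute:t5 [compute-bound]
step 7: L[7]=6 C[6]=3 → dur=6, Σ=60 | A=compute:t6 B=load:t7 [load-bound]
step 8: L[8]=7 C[7]=4 → dur=7, Σ=67 | A=load:t8 B=compute:t7 [load-bound]
step 9: C[8]=6 → dur=6, Σ=73 | A=compute:t8 B=idle [compute-only]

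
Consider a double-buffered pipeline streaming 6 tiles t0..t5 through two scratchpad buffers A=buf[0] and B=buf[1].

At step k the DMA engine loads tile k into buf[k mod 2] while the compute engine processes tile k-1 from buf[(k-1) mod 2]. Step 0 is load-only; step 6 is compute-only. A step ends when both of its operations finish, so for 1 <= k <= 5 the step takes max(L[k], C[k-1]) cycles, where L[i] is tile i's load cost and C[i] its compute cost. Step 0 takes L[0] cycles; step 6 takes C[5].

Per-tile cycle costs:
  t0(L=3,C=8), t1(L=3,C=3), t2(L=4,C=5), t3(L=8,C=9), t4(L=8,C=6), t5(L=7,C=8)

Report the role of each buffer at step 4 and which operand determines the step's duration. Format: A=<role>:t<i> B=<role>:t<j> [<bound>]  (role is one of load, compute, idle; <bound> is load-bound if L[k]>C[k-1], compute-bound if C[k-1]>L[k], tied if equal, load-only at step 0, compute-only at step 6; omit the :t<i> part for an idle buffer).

[0] DMA t0→A (3c) ∥ CU idle ⇒ 3c, clock 3
[1] DMA t1→B (3c) ∥ CU A:t0 (8c) ⇒ 8c, clock 11
[2] DMA t2→A (4c) ∥ CU B:t1 (3c) ⇒ 4c, clock 15
[3] DMA t3→B (8c) ∥ CU A:t2 (5c) ⇒ 8c, clock 23
[4] DMA t4→A (8c) ∥ CU B:t3 (9c) ⇒ 9c, clock 32
[5] DMA t5→B (7c) ∥ CU A:t4 (6c) ⇒ 7c, clock 39
[6] DMA idle ∥ CU B:t5 (8c) ⇒ 8c, clock 47

step 4: A=load:t4 B=compute:t3 [compute-bound]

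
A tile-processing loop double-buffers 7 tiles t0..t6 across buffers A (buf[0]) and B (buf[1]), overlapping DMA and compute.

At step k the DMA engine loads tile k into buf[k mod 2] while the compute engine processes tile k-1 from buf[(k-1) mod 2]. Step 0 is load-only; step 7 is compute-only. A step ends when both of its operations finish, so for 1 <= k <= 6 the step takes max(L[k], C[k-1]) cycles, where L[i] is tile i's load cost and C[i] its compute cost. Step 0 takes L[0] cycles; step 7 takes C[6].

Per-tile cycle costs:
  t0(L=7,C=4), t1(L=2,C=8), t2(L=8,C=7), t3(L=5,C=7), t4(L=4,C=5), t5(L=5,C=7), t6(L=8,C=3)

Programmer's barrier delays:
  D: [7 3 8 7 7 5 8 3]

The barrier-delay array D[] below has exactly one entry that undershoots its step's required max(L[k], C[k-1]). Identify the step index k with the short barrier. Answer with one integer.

[0] required=L[0]=7=7 vs D=7 ok
[1] required=max(L[1]=2,C[0]=4)=4 vs D=3 SHORT
[2] required=max(L[2]=8,C[1]=8)=8 vs D=8 ok
[3] required=max(L[3]=5,C[2]=7)=7 vs D=7 ok
[4] required=max(L[4]=4,C[3]=7)=7 vs D=7 ok
[5] required=max(L[5]=5,C[4]=5)=5 vs D=5 ok
[6] required=max(L[6]=8,C[5]=7)=8 vs D=8 ok
[7] required=C[6]=3=3 vs D=3 ok

hazard at step 1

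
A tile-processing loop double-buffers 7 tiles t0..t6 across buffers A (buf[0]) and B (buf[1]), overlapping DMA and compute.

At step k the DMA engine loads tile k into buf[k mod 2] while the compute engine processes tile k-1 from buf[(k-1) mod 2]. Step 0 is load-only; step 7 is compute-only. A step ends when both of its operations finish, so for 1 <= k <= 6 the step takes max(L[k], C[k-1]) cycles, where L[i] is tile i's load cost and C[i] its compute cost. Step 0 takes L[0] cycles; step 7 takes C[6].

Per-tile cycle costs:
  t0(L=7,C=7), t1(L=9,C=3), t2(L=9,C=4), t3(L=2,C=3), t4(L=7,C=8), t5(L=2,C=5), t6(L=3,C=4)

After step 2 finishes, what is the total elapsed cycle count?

[0] DMA t0→A (7c) ∥ CU idle ⇒ 7c, clock 7
[1] DMA t1→B (9c) ∥ CU A:t0 (7c) ⇒ 9c, clock 16
[2] DMA t2→A (9c) ∥ CU B:t1 (3c) ⇒ 9c, clock 25
[3] DMA t3→B (2c) ∥ CU A:t2 (4c) ⇒ 4c, clock 29
[4] DMA t4→A (7c) ∥ CU B:t3 (3c) ⇒ 7c, clock 36
[5] DMA t5→B (2c) ∥ CU A:t4 (8c) ⇒ 8c, clock 44
[6] DMA t6→A (3c) ∥ CU B:t5 (5c) ⇒ 5c, clock 49
[7] DMA idle ∥ CU A:t6 (4c) ⇒ 4c, clock 53

end_cycle[2] = 25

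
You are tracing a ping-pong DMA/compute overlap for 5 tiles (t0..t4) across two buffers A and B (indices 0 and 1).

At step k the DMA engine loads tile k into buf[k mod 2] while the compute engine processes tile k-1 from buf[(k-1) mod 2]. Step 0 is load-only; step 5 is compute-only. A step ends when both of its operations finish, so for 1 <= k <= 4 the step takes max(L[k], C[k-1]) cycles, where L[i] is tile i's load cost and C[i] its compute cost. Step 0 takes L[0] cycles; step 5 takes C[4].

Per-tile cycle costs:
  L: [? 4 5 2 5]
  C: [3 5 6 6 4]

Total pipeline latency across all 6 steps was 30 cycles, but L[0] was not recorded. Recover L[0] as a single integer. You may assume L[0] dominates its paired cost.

step 0 = dur = L[0]=? = L[0]  (unknown; binding)
step 1 = dur = max(L[1]=4, C[0]=3) = 4
step 2 = dur = max(L[2]=5, C[1]=5) = 5
step 3 = dur = max(L[3]=2, C[2]=6) = 6
step 4 = dur = max(L[4]=5, C[3]=6) = 6
step 5 = dur = C[4]=4 = 4
sum of known step durations = 25
dur[0] = total - known = 30 - 25 = 5
L[0] is the binding max in step 0, so L[0] = dur[0] = 5

L[0] = 5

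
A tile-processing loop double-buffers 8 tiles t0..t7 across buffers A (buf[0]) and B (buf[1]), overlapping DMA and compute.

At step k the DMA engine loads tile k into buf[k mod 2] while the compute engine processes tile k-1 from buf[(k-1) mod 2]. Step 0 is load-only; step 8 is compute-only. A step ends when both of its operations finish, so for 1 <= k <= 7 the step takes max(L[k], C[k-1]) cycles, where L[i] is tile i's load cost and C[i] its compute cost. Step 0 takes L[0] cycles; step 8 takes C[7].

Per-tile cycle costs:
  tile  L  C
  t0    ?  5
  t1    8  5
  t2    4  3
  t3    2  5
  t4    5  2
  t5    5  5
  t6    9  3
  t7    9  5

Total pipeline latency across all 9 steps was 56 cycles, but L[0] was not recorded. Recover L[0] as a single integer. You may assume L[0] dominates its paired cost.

L[0] = 7

step 0: dur = L[0]=? = L[0]  (unknown; binding)
step 1: dur = max(L[1]=8, C[0]=5) = 8
step 2: dur = max(L[2]=4, C[1]=5) = 5
step 3: dur = max(L[3]=2, C[2]=3) = 3
step 4: dur = max(L[4]=5, C[3]=5) = 5
step 5: dur = max(L[5]=5, C[4]=2) = 5
step 6: dur = max(L[6]=9, C[5]=5) = 9
step 7: dur = max(L[7]=9, C[6]=3) = 9
step 8: dur = C[7]=5 = 5
sum of known step durations = 49
dur[0] = total - known = 56 - 49 = 7
L[0] is the binding max in step 0, so L[0] = dur[0] = 7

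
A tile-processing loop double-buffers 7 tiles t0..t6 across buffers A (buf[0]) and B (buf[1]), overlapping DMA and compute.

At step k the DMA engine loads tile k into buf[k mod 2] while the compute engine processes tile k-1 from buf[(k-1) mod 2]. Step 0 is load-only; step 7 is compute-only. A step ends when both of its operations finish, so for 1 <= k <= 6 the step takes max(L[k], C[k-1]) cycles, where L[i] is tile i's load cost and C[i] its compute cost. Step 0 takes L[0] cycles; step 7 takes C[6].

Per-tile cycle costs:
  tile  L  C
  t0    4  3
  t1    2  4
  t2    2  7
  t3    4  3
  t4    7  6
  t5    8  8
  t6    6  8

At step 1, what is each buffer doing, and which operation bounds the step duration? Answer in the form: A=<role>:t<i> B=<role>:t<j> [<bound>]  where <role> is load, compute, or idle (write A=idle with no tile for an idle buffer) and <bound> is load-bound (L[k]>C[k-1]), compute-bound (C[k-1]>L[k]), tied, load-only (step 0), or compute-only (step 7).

step 1: A=compute:t0 B=load:t1 [compute-bound]

step 0: L[0]=4 → dur=4, Σ=4 | A=load:t0 B=idle [load-only]
step 1: L[1]=2 C[0]=3 → dur=3, Σ=7 | A=compute:t0 B=load:t1 [compute-bound]
step 2: L[2]=2 C[1]=4 → dur=4, Σ=11 | A=load:t2 B=compute:t1 [compute-bound]
step 3: L[3]=4 C[2]=7 → dur=7, Σ=18 | A=compute:t2 B=load:t3 [compute-bound]
step 4: L[4]=7 C[3]=3 → dur=7, Σ=25 | A=load:t4 B=compute:t3 [load-bound]
step 5: L[5]=8 C[4]=6 → dur=8, Σ=33 | A=compute:t4 B=load:t5 [load-bound]
step 6: L[6]=6 C[5]=8 → dur=8, Σ=41 | A=load:t6 B=compute:t5 [compute-bound]
step 7: C[6]=8 → dur=8, Σ=49 | A=compute:t6 B=idle [compute-only]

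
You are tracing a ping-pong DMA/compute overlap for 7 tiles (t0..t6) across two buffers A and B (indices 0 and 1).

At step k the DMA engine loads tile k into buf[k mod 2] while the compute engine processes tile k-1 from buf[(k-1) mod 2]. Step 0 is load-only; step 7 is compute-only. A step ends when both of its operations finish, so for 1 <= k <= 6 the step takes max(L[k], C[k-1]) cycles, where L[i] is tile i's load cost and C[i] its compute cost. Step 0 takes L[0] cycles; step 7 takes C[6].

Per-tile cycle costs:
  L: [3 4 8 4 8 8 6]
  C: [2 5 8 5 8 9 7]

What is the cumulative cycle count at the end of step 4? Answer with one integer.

step 0: L[0]=3 → dur=3, Σ=3 | A=load:t0 B=idle [load-only]
step 1: L[1]=4 C[0]=2 → dur=4, Σ=7 | A=compute:t0 B=load:t1 [load-bound]
step 2: L[2]=8 C[1]=5 → dur=8, Σ=15 | A=load:t2 B=compute:t1 [load-bound]
step 3: L[3]=4 C[2]=8 → dur=8, Σ=23 | A=compute:t2 B=load:t3 [compute-bound]
step 4: L[4]=8 C[3]=5 → dur=8, Σ=31 | A=load:t4 B=compute:t3 [load-bound]
step 5: L[5]=8 C[4]=8 → dur=8, Σ=39 | A=compute:t4 B=load:t5 [tied]
step 6: L[6]=6 C[5]=9 → dur=9, Σ=48 | A=load:t6 B=compute:t5 [compute-bound]
step 7: C[6]=7 → dur=7, Σ=55 | A=compute:t6 B=idle [compute-only]

end_cycle[4] = 31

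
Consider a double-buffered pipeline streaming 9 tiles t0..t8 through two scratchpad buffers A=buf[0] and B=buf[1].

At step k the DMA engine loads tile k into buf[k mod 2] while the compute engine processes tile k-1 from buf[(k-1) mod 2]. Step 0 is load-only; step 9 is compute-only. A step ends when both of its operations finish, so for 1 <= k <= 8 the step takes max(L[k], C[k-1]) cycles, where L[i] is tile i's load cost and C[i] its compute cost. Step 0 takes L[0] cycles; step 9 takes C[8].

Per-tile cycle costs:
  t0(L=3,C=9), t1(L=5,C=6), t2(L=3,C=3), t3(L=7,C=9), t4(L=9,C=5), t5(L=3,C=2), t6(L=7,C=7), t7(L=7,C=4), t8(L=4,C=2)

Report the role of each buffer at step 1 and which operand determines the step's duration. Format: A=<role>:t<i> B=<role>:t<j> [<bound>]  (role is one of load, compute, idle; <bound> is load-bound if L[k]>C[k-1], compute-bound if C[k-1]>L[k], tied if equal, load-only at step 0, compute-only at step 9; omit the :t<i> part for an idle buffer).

k=0 load=t0/3c comp=- wait=3 total=3
k=1 load=t1/5c comp=t0/9c wait=9 total=12
k=2 load=t2/3c comp=t1/6c wait=6 total=18
k=3 load=t3/7c comp=t2/3c wait=7 total=25
k=4 load=t4/9c comp=t3/9c wait=9 total=34
k=5 load=t5/3c comp=t4/5c wait=5 total=39
k=6 load=t6/7c comp=t5/2c wait=7 total=46
k=7 load=t7/7c comp=t6/7c wait=7 total=53
k=8 load=t8/4c comp=t7/4c wait=4 total=57
k=9 load=- comp=t8/2c wait=2 total=59

step 1: A=compute:t0 B=load:t1 [compute-bound]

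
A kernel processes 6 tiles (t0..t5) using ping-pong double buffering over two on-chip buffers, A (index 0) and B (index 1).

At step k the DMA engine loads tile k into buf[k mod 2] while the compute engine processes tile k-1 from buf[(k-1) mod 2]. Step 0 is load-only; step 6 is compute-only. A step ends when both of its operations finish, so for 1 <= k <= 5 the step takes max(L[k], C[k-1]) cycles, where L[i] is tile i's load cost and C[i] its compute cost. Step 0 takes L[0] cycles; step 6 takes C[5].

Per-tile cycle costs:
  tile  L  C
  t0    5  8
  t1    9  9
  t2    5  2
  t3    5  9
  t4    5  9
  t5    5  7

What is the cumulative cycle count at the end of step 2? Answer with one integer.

  0. 5=5c; end=5; A:t0 B:-
  1. max(9,8)=9c; end=14; A:t0 B:t1
  2. max(5,9)=9c; end=23; A:t2 B:t1
  3. max(5,2)=5c; end=28; A:t2 B:t3
  4. max(5,9)=9c; end=37; A:t4 B:t3
  5. max(5,9)=9c; end=46; A:t4 B:t5
  6. 7=7c; end=53; A:t4 B:t5

end_cycle[2] = 23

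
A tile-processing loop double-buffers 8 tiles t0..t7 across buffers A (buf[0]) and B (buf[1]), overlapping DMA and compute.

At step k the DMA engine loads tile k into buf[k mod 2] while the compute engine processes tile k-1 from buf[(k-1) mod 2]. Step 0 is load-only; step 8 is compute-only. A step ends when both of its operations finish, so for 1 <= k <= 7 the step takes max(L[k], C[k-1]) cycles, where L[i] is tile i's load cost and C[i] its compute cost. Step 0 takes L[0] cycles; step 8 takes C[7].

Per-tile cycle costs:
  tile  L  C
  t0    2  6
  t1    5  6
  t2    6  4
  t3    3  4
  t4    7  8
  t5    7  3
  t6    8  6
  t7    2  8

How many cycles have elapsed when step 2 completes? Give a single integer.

end_cycle[2] = 14

k=0 load=t0/2c comp=- wait=2 total=2
k=1 load=t1/5c comp=t0/6c wait=6 total=8
k=2 load=t2/6c comp=t1/6c wait=6 total=14
k=3 load=t3/3c comp=t2/4c wait=4 total=18
k=4 load=t4/7c comp=t3/4c wait=7 total=25
k=5 load=t5/7c comp=t4/8c wait=8 total=33
k=6 load=t6/8c comp=t5/3c wait=8 total=41
k=7 load=t7/2c comp=t6/6c wait=6 total=47
k=8 load=- comp=t7/8c wait=8 total=55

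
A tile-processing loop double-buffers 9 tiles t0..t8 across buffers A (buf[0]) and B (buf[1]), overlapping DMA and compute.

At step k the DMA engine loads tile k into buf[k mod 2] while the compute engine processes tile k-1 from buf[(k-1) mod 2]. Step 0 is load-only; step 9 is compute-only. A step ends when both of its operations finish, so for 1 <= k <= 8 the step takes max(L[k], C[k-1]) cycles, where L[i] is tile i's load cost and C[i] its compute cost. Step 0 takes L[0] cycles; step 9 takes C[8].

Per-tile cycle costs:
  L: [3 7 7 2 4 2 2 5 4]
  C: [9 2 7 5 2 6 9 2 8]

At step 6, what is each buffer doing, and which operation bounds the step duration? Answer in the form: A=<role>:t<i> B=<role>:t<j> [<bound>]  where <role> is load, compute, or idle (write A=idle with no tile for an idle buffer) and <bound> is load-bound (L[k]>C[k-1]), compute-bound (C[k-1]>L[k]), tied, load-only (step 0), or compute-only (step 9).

step 6: A=load:t6 B=compute:t5 [compute-bound]

[0] DMA t0→A (3c) ∥ CU idle ⇒ 3c, clock 3
[1] DMA t1→B (7c) ∥ CU A:t0 (9c) ⇒ 9c, clock 12
[2] DMA t2→A (7c) ∥ CU B:t1 (2c) ⇒ 7c, clock 19
[3] DMA t3→B (2c) ∥ CU A:t2 (7c) ⇒ 7c, clock 26
[4] DMA t4→A (4c) ∥ CU B:t3 (5c) ⇒ 5c, clock 31
[5] DMA t5→B (2c) ∥ CU A:t4 (2c) ⇒ 2c, clock 33
[6] DMA t6→A (2c) ∥ CU B:t5 (6c) ⇒ 6c, clock 39
[7] DMA t7→B (5c) ∥ CU A:t6 (9c) ⇒ 9c, clock 48
[8] DMA t8→A (4c) ∥ CU B:t7 (2c) ⇒ 4c, clock 52
[9] DMA idle ∥ CU A:t8 (8c) ⇒ 8c, clock 60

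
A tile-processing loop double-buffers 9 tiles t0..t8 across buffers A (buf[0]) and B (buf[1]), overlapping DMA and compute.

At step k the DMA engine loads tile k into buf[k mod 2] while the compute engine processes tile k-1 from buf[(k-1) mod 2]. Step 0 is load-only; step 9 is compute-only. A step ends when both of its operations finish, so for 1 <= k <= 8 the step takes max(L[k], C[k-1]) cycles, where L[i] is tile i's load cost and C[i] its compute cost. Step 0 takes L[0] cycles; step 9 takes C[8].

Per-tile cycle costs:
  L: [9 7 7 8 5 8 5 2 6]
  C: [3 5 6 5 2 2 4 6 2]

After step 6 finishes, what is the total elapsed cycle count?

end_cycle[6] = 49

[0] DMA t0→A (9c) ∥ CU idle ⇒ 9c, clock 9
[1] DMA t1→B (7c) ∥ CU A:t0 (3c) ⇒ 7c, clock 16
[2] DMA t2→A (7c) ∥ CU B:t1 (5c) ⇒ 7c, clock 23
[3] DMA t3→B (8c) ∥ CU A:t2 (6c) ⇒ 8c, clock 31
[4] DMA t4→A (5c) ∥ CU B:t3 (5c) ⇒ 5c, clock 36
[5] DMA t5→B (8c) ∥ CU A:t4 (2c) ⇒ 8c, clock 44
[6] DMA t6→A (5c) ∥ CU B:t5 (2c) ⇒ 5c, clock 49
[7] DMA t7→B (2c) ∥ CU A:t6 (4c) ⇒ 4c, clock 53
[8] DMA t8→A (6c) ∥ CU B:t7 (6c) ⇒ 6c, clock 59
[9] DMA idle ∥ CU A:t8 (2c) ⇒ 2c, clock 61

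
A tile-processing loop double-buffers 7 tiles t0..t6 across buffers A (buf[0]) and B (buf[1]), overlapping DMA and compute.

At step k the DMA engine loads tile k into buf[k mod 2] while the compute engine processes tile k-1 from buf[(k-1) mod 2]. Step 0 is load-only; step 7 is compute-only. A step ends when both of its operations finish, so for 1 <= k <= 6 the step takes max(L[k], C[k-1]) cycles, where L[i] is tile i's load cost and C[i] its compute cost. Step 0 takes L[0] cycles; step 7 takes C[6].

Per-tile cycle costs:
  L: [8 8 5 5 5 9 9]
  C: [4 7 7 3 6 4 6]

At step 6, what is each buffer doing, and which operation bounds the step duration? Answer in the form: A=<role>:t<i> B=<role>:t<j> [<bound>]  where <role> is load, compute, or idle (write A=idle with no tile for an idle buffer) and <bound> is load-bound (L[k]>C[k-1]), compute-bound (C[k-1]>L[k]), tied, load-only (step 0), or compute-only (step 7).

[0] DMA t0→A (8c) ∥ CU idle ⇒ 8c, clock 8
[1] DMA t1→B (8c) ∥ CU A:t0 (4c) ⇒ 8c, clock 16
[2] DMA t2→A (5c) ∥ CU B:t1 (7c) ⇒ 7c, clock 23
[3] DMA t3→B (5c) ∥ CU A:t2 (7c) ⇒ 7c, clock 30
[4] DMA t4→A (5c) ∥ CU B:t3 (3c) ⇒ 5c, clock 35
[5] DMA t5→B (9c) ∥ CU A:t4 (6c) ⇒ 9c, clock 44
[6] DMA t6→A (9c) ∥ CU B:t5 (4c) ⇒ 9c, clock 53
[7] DMA idle ∥ CU A:t6 (6c) ⇒ 6c, clock 59

step 6: A=load:t6 B=compute:t5 [load-bound]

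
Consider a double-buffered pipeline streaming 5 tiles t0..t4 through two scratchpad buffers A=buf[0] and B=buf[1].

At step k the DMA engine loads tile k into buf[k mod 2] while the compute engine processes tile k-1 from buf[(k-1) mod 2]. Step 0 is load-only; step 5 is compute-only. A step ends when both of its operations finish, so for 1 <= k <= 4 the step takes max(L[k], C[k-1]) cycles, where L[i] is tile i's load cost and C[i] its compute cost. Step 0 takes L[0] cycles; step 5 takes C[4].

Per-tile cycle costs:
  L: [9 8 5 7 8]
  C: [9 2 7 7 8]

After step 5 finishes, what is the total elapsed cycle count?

end_cycle[5] = 46

step 0: L[0]=9 → dur=9, Σ=9 | A=load:t0 B=idle [load-only]
step 1: L[1]=8 C[0]=9 → dur=9, Σ=18 | A=compute:t0 B=load:t1 [compute-bound]
step 2: L[2]=5 C[1]=2 → dur=5, Σ=23 | A=load:t2 B=compute:t1 [load-bound]
step 3: L[3]=7 C[2]=7 → dur=7, Σ=30 | A=compute:t2 B=load:t3 [tied]
step 4: L[4]=8 C[3]=7 → dur=8, Σ=38 | A=load:t4 B=compute:t3 [load-bound]
step 5: C[4]=8 → dur=8, Σ=46 | A=compute:t4 B=idle [compute-only]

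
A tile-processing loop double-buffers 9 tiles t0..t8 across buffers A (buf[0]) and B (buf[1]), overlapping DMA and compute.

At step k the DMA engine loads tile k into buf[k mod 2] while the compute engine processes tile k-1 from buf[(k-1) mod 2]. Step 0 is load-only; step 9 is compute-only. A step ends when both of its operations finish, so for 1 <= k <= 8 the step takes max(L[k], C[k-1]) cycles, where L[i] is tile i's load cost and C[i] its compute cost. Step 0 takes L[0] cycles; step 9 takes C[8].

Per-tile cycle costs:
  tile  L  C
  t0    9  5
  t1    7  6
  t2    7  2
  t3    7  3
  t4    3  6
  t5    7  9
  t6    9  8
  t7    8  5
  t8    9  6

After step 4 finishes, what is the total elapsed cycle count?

end_cycle[4] = 33

k=0 load=t0/9c comp=- wait=9 total=9
k=1 load=t1/7c comp=t0/5c wait=7 total=16
k=2 load=t2/7c comp=t1/6c wait=7 total=23
k=3 load=t3/7c comp=t2/2c wait=7 total=30
k=4 load=t4/3c comp=t3/3c wait=3 total=33
k=5 load=t5/7c comp=t4/6c wait=7 total=40
k=6 load=t6/9c comp=t5/9c wait=9 total=49
k=7 load=t7/8c comp=t6/8c wait=8 total=57
k=8 load=t8/9c comp=t7/5c wait=9 total=66
k=9 load=- comp=t8/6c wait=6 total=72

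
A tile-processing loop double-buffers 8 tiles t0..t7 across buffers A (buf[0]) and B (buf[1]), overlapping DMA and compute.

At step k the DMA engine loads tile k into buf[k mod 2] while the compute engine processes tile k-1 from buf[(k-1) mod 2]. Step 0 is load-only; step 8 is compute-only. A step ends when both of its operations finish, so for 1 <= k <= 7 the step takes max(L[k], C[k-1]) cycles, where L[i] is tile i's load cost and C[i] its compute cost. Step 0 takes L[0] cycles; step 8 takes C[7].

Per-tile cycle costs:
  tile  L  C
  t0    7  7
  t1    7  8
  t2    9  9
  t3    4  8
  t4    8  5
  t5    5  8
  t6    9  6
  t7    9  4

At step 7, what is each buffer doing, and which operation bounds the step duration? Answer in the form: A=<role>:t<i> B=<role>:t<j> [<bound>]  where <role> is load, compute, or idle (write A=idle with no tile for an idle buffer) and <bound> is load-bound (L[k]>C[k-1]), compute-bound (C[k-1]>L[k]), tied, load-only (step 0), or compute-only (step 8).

step 7: A=compute:t6 B=load:t7 [load-bound]

  0. 7=7c; end=7; A:t0 B:-
  1. max(7,7)=7c; end=14; A:t0 B:t1
  2. max(9,8)=9c; end=23; A:t2 B:t1
  3. max(4,9)=9c; end=32; A:t2 B:t3
  4. max(8,8)=8c; end=40; A:t4 B:t3
  5. max(5,5)=5c; end=45; A:t4 B:t5
  6. max(9,8)=9c; end=54; A:t6 B:t5
  7. max(9,6)=9c; end=63; A:t6 B:t7
  8. 4=4c; end=67; A:t6 B:t7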